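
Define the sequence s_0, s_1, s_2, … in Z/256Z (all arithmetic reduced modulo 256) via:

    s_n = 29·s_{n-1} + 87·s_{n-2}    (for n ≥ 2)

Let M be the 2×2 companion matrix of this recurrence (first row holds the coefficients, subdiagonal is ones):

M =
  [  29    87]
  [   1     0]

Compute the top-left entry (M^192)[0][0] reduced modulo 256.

(M^192)[0][0] is the top entry after applying M 192 times to the unit state (1, 0). Equivalently it is h_{193} for the auxiliary sequence (h_n) obeying the same recurrence with h_1 = 1 and h_i = 0 for 0 ≤ i < 1:
h_2 = 29·1 + 87·0 = 29
h_3 = 29·29 + 87·1 = 160
h_4 = 29·160 + 87·29 = 251
h_5 = 29·251 + 87·160 = 207
h_6 = 29·207 + 87·251 = 192
h_7 = 29·192 + 87·207 = 25
Continuing the recurrence:
  h_8 = 21;  h_9 = 224;  h_10 = 131;  h_11 = 247;  h_12 = 128;  h_13 = 113
  h_14 = 77;  h_15 = 32;  h_16 = 203;  h_17 = 223;  h_18 = 64;  h_19 = 9
  h_20 = 197;  h_21 = 96;  h_22 = 211;  h_23 = 135;  h_24 = 0;  h_25 = 225
  h_26 = 125;  h_27 = 160;  h_28 = 155;  h_29 = 239;  h_30 = 192;  h_31 = 249
  h_32 = 117;  h_33 = 224;  h_34 = 35;  h_35 = 23;  h_36 = 128;  h_37 = 81
  h_38 = 173;  h_39 = 32;  h_40 = 107;  h_41 = 255;  h_42 = 64;  h_43 = 233
  h_44 = 37;  h_45 = 96;  h_46 = 115;  h_47 = 167;  h_48 = 0;  h_49 = 193
  h_50 = 221;  h_51 = 160;  h_52 = 59;  h_53 = 15;  h_54 = 192;  h_55 = 217
  h_56 = 213;  h_57 = 224;  h_58 = 195;  h_59 = 55;  h_60 = 128;  h_61 = 49
  h_62 = 13;  h_63 = 32;  h_64 = 11;  h_65 = 31;  h_66 = 64;  h_67 = 201
  h_68 = 133;  h_69 = 96;  h_70 = 19;  h_71 = 199;  h_72 = 0;  h_73 = 161
  h_74 = 61;  h_75 = 160;  h_76 = 219;  h_77 = 47;  h_78 = 192;  h_79 = 185
  h_80 = 53;  h_81 = 224;  h_82 = 99;  h_83 = 87;  h_84 = 128;  h_85 = 17
  h_86 = 109;  h_87 = 32;  h_88 = 171;  h_89 = 63;  h_90 = 64;  h_91 = 169
  h_92 = 229;  h_93 = 96;  h_94 = 179;  h_95 = 231;  h_96 = 0;  h_97 = 129
  h_98 = 157;  h_99 = 160;  h_100 = 123;  h_101 = 79;  h_102 = 192;  h_103 = 153
  h_104 = 149;  h_105 = 224;  h_106 = 3;  h_107 = 119;  h_108 = 128;  h_109 = 241
  h_110 = 205;  h_111 = 32;  h_112 = 75;  h_113 = 95;  h_114 = 64;  h_115 = 137
  h_116 = 69;  h_117 = 96;  h_118 = 83;  h_119 = 7;  h_120 = 0;  h_121 = 97
  h_122 = 253;  h_123 = 160;  h_124 = 27;  h_125 = 111;  h_126 = 192;  h_127 = 121
  h_128 = 245;  h_129 = 224;  h_130 = 163;  h_131 = 151;  h_132 = 128;  h_133 = 209
  h_134 = 45;  h_135 = 32;  h_136 = 235;  h_137 = 127;  h_138 = 64;  h_139 = 105
  h_140 = 165;  h_141 = 96;  h_142 = 243;  h_143 = 39;  h_144 = 0;  h_145 = 65
  h_146 = 93;  h_147 = 160;  h_148 = 187;  h_149 = 143;  h_150 = 192;  h_151 = 89
  h_152 = 85;  h_153 = 224;  h_154 = 67;  h_155 = 183;  h_156 = 128;  h_157 = 177
  h_158 = 141;  h_159 = 32;  h_160 = 139;  h_161 = 159;  h_162 = 64;  h_163 = 73
  h_164 = 5;  h_165 = 96;  h_166 = 147;  h_167 = 71;  h_168 = 0;  h_169 = 33
  h_170 = 189;  h_171 = 160;  h_172 = 91;  h_173 = 175;  h_174 = 192;  h_175 = 57
  h_176 = 181;  h_177 = 224;  h_178 = 227;  h_179 = 215;  h_180 = 128;  h_181 = 145
  h_182 = 237;  h_183 = 32;  h_184 = 43;  h_185 = 191;  h_186 = 64;  h_187 = 41
  h_188 = 101;  h_189 = 96;  h_190 = 51;  h_191 = 103
h_192 = 29·103 + 87·51 = 0
h_193 = 29·0 + 87·103 = 1

1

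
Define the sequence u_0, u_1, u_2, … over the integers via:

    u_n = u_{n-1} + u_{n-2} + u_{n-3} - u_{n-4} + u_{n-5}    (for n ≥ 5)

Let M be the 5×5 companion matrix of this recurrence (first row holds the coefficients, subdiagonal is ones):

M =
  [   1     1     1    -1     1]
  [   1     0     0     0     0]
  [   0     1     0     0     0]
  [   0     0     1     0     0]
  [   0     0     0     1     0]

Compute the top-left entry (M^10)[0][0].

(M^10)[0][0] is the top entry after applying M 10 times to the unit state (1, 0, 0, 0, 0). Equivalently it is h_{14} for the auxiliary sequence (h_n) obeying the same recurrence with h_4 = 1 and h_i = 0 for 0 ≤ i < 4:
h_5 = 1·1 + 1·0 + 1·0 + -1·0 + 1·0 = 1
h_6 = 1·1 + 1·1 + 1·0 + -1·0 + 1·0 = 2
h_7 = 1·2 + 1·1 + 1·1 + -1·0 + 1·0 = 4
h_8 = 1·4 + 1·2 + 1·1 + -1·1 + 1·0 = 6
h_9 = 1·6 + 1·4 + 1·2 + -1·1 + 1·1 = 12
h_10 = 1·12 + 1·6 + 1·4 + -1·2 + 1·1 = 21
h_11 = 1·21 + 1·12 + 1·6 + -1·4 + 1·2 = 37
h_12 = 1·37 + 1·21 + 1·12 + -1·6 + 1·4 = 68
h_13 = 1·68 + 1·37 + 1·21 + -1·12 + 1·6 = 120
h_14 = 1·120 + 1·68 + 1·37 + -1·21 + 1·12 = 216

216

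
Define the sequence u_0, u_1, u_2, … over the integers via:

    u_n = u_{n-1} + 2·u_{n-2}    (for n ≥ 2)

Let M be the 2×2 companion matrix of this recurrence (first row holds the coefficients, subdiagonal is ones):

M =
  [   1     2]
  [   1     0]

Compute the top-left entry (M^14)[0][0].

(M^14)[0][0] is the top entry after applying M 14 times to the unit state (1, 0). Equivalently it is h_{15} for the auxiliary sequence (h_n) obeying the same recurrence with h_1 = 1 and h_i = 0 for 0 ≤ i < 1:
h_2 = 1·1 + 2·0 = 1
h_3 = 1·1 + 2·1 = 3
h_4 = 1·3 + 2·1 = 5
h_5 = 1·5 + 2·3 = 11
h_6 = 1·11 + 2·5 = 21
h_7 = 1·21 + 2·11 = 43
h_8 = 1·43 + 2·21 = 85
h_9 = 1·85 + 2·43 = 171
h_10 = 1·171 + 2·85 = 341
h_11 = 1·341 + 2·171 = 683
h_12 = 1·683 + 2·341 = 1365
h_13 = 1·1365 + 2·683 = 2731
h_14 = 1·2731 + 2·1365 = 5461
h_15 = 1·5461 + 2·2731 = 10923

10923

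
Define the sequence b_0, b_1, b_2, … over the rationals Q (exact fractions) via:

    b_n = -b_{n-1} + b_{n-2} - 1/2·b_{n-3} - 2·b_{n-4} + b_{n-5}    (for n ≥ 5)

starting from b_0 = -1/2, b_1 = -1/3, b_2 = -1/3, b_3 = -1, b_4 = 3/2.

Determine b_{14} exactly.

b_5 = -1·3/2 + 1·-1 + -1/2·-1/3 + -2·-1/3 + 1·-1/2 = -13/6
b_6 = -1·-13/6 + 1·3/2 + -1/2·-1 + -2·-1/3 + 1·-1/3 = 9/2
b_7 = -1·9/2 + 1·-13/6 + -1/2·3/2 + -2·-1 + 1·-1/3 = -23/4
b_8 = -1·-23/4 + 1·9/2 + -1/2·-13/6 + -2·3/2 + 1·-1 = 22/3
b_9 = -1·22/3 + 1·-23/4 + -1/2·9/2 + -2·-13/6 + 1·3/2 = -19/2
b_10 = -1·-19/2 + 1·22/3 + -1/2·-23/4 + -2·9/2 + 1·-13/6 = 205/24
b_11 = -1·205/24 + 1·-19/2 + -1/2·22/3 + -2·-23/4 + 1·9/2 = -137/24
b_12 = -1·-137/24 + 1·205/24 + -1/2·-19/2 + -2·22/3 + 1·-23/4 = -17/12
b_13 = -1·-17/12 + 1·-137/24 + -1/2·205/24 + -2·-19/2 + 1·22/3 = 853/48
b_14 = -1·853/48 + 1·-17/12 + -1/2·-137/24 + -2·205/24 + 1·-19/2 = -515/12

-515/12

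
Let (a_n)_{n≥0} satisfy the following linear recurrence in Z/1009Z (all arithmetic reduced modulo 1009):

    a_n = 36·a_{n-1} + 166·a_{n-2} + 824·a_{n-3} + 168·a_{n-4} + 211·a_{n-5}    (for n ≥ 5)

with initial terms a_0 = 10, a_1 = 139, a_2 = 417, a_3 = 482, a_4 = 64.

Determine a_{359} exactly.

a_5 = 36·64 + 166·482 + 824·417 + 168·139 + 211·10 = 363
a_6 = 36·363 + 166·64 + 824·482 + 168·417 + 211·139 = 610
a_7 = 36·610 + 166·363 + 824·64 + 168·482 + 211·417 = 208
a_8 = 36·208 + 166·610 + 824·363 + 168·64 + 211·482 = 679
a_9 = 36·679 + 166·208 + 824·610 + 168·363 + 211·64 = 430
a_10 = 36·430 + 166·679 + 824·208 + 168·610 + 211·363 = 393
Continuing the recurrence:
  a_11 = 469;  a_12 = 101;  a_13 = 296;  a_14 = 547;  a_15 = 977;  a_16 = 476
  a_17 = 839;  a_18 = 89;  a_19 = 1001;  a_20 = 90;  a_21 = 819;  a_22 = 770
  a_23 = 1001;  a_24 = 548;  a_25 = 244;  a_26 = 810;  a_27 = 258;  a_28 = 301
  a_29 = 903;  a_30 = 328;  a_31 = 422;  a_32 = 528;  a_33 = 426;  a_34 = 139
  a_35 = 91;  a_36 = 170;  a_37 = 903;  a_38 = 736;  a_39 = 878;  a_40 = 184
  a_41 = 977;  a_42 = 532;  a_43 = 80;  a_44 = 492;  a_45 = 326;  a_46 = 801
  a_47 = 580;  a_48 = 353;  a_49 = 321;  a_50 = 732;  a_51 = 282;  a_52 = 704
  a_53 = 571;  a_54 = 500;  a_55 = 736;  a_56 = 15;  a_57 = 240;  a_58 = 749
  a_59 = 567;  a_60 = 867;  a_61 = 993;  a_62 = 6;  a_63 = 659;  a_64 = 363
  a_65 = 919;  a_66 = 338;  a_67 = 682;  a_68 = 697;  a_69 = 23;  a_70 = 911
  a_71 = 735;  a_72 = 559;  a_73 = 423;  a_74 = 796;  a_75 = 388;  a_76 = 20
  a_77 = 936;  a_78 = 543;  a_79 = 764;  a_80 = 449;  a_81 = 183;  a_82 = 468
  a_83 = 241;  a_84 = 571;  a_85 = 583;  a_86 = 752;  a_87 = 47;  a_88 = 981
  a_89 = 334;  a_90 = 825;  a_91 = 606;  a_92 = 280;  a_93 = 183;  a_94 = 700
  a_95 = 168;  a_96 = 959;  a_97 = 538;  a_98 = 995;  a_99 = 539;  a_100 = 93
  a_101 = 689;  a_102 = 234;  a_103 = 472;  a_104 = 211;  a_105 = 449;  a_106 = 238
  a_107 = 198;  a_108 = 738;  a_109 = 153;  a_110 = 93;  a_111 = 923;  a_112 = 467
  a_113 = 268;  a_114 = 646;  a_115 = 650;  a_116 = 106;  a_117 = 561;  a_118 = 889
  a_119 = 903;  a_120 = 194;  a_121 = 59;  a_122 = 799;  a_123 = 909;  a_124 = 202
  a_125 = 657;  a_126 = 385;  a_127 = 226;  a_128 = 670;  a_129 = 131;  a_130 = 967
  a_131 = 352;  a_132 = 451;  a_133 = 629;  a_134 = 507;  a_135 = 713;  a_136 = 227
  a_137 = 489;  a_138 = 16;  a_139 = 140;  a_140 = 874;  a_141 = 173;  a_142 = 218
  a_143 = 654;  a_144 = 281;  a_145 = 227;  a_146 = 901;  a_147 = 455;  a_148 = 399
  a_149 = 456;  a_150 = 985;  a_151 = 183;  a_152 = 561;  a_153 = 894;  a_154 = 1
  a_155 = 714;  a_156 = 404;  a_157 = 873;  a_158 = 827;  a_159 = 151;  a_160 = 966
  a_161 = 522;  a_162 = 122;  a_163 = 200;  a_164 = 924;  a_165 = 428;  a_166 = 90
  a_167 = 23;  a_168 = 832;  a_169 = 459;  a_170 = 532;  a_171 = 604;  a_172 = 258
  a_173 = 447;  a_174 = 217;  a_175 = 803;  a_176 = 664;  a_177 = 395;  a_178 = 717
  a_179 = 910;  a_180 = 488;  a_181 = 287;  a_182 = 666;  a_183 = 967;  a_184 = 0
  a_185 = 822;  a_186 = 944;  a_187 = 197;  a_188 = 846;  a_189 = 380;  a_190 = 700
  a_191 = 592;  a_192 = 675;  a_193 = 321;  a_194 = 985;  a_195 = 146;  a_196 = 597
  a_197 = 325;  a_198 = 177;  a_199 = 620;  a_200 = 590;  a_201 = 561;  a_202 = 847
  a_203 = 589;  a_204 = 396;  a_205 = 525;  a_206 = 232;  a_207 = 238;  a_208 = 511
  a_209 = 75;  a_210 = 528;  a_211 = 634;  a_212 = 593;  a_213 = 1;  a_214 = 957
  a_215 = 564;  a_216 = 707;  a_217 = 728;  a_218 = 435;  a_219 = 701;  a_220 = 764
  a_221 = 897;  a_222 = 842;  a_223 = 222;  a_224 = 787;  a_225 = 343;  a_226 = 791
  a_227 = 400;  a_228 = 987;  a_229 = 685;  a_230 = 919;  a_231 = 536;  a_232 = 713
  a_233 = 581;  a_234 = 17;  a_235 = 896;  a_236 = 42;  a_237 = 635;  a_238 = 618
  a_239 = 564;  a_240 = 738;  a_241 = 324;  a_242 = 256;  a_243 = 270;  a_244 = 167
  a_245 = 723;  a_246 = 146;  a_247 = 27;  a_248 = 695;  a_249 = 780;  a_250 = 728
  a_251 = 906;  a_252 = 451;  a_253 = 883;  a_254 = 921;  a_255 = 533;  a_256 = 196
  a_257 = 151;  a_258 = 915;  a_259 = 903;  a_260 = 163;  a_261 = 747;  a_262 = 837
  a_263 = 572;  a_264 = 123;  a_265 = 497;  a_266 = 671;  a_267 = 429;  a_268 = 675
  a_269 = 108;  a_270 = 909;  a_271 = 188;  a_272 = 559;  a_273 = 349;  a_274 = 891
  a_275 = 106;  a_276 = 775;  a_277 = 738;  a_278 = 740;  a_279 = 701;  a_280 = 654
  a_281 = 936;  a_282 = 3;  a_283 = 657;  a_284 = 810;  a_285 = 48;  a_286 = 753
  a_287 = 271;  a_288 = 8;  a_289 = 187;  a_290 = 720;  a_291 = 580;  a_292 = 872
  a_293 = 333;  a_294 = 994;  a_295 = 509;  a_296 = 116;  a_297 = 429;  a_298 = 206
  a_299 = 275;  a_300 = 808;  a_301 = 997;  a_302 = 94;  a_303 = 100;  a_304 = 276
  a_305 = 34;  a_306 = 431;  a_307 = 680;  a_308 = 809;  a_309 = 92;  a_310 = 578
  a_311 = 786;  a_312 = 169;  a_313 = 868;  a_314 = 138;  a_315 = 485;  a_316 = 369
  a_317 = 524;  a_318 = 979;  a_319 = 94;  a_320 = 206;  a_321 = 733;  a_322 = 395
  a_323 = 296;  a_324 = 108;  a_325 = 254;  a_326 = 616;  a_327 = 858;  a_328 = 269
  a_329 = 694;  a_330 = 387;  a_331 = 341;  a_332 = 810;  a_333 = 857;  a_334 = 887
  a_335 = 840;  a_336 = 952;  a_337 = 614;  a_338 = 420;  a_339 = 807;  a_340 = 487
  a_341 = 452;  a_342 = 619;  a_343 = 356;  a_344 = 514;  a_345 = 518;  a_346 = 361
  a_347 = 583;  a_348 = 247;  a_349 = 275;  a_350 = 994;  a_351 = 991;  a_352 = 515
  a_353 = 609;  a_354 = 773;  a_355 = 215;  a_356 = 170;  a_357 = 810
a_358 = 36·810 + 166·170 + 824·215 + 168·773 + 211·609 = 511
a_359 = 36·511 + 166·810 + 824·170 + 168·215 + 211·773 = 776

776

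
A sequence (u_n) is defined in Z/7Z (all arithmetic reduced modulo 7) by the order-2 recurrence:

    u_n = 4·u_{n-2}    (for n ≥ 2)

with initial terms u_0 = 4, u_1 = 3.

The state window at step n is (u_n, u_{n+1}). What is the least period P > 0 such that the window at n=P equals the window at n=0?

6

n=0: window = (4, 3)
n=1: window = (3, 2)
n=2: window = (2, 5)
n=3: window = (5, 1)
n=4: window = (1, 6)
n=5: window = (6, 4)
n=6: window = (4, 3)
window at n=6 equals window at n=0 → period = 6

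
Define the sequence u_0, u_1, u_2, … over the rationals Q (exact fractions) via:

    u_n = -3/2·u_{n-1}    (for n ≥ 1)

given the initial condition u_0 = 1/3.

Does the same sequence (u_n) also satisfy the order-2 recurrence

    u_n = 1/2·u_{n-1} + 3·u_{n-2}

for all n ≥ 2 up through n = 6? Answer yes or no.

yes

Terms u_0..u_6: 1/3, -1/2, 3/4, -9/8, 27/16, -81/32, 243/64
n=2: candidate gives 3/4, actual u_2 = 3/4 ✓
n=3: candidate gives -9/8, actual u_3 = -9/8 ✓
n=4: candidate gives 27/16, actual u_4 = 27/16 ✓
n=5: candidate gives -81/32, actual u_5 = -81/32 ✓
n=6: candidate gives 243/64, actual u_6 = 243/64 ✓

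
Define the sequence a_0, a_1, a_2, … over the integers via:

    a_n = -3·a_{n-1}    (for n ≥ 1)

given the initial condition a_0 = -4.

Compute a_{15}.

a_1 = -3·-4 = 12
a_2 = -3·12 = -36
a_3 = -3·-36 = 108
a_4 = -3·108 = -324
a_5 = -3·-324 = 972
a_6 = -3·972 = -2916
a_7 = -3·-2916 = 8748
a_8 = -3·8748 = -26244
a_9 = -3·-26244 = 78732
a_10 = -3·78732 = -236196
a_11 = -3·-236196 = 708588
a_12 = -3·708588 = -2125764
a_13 = -3·-2125764 = 6377292
a_14 = -3·6377292 = -19131876
a_15 = -3·-19131876 = 57395628

57395628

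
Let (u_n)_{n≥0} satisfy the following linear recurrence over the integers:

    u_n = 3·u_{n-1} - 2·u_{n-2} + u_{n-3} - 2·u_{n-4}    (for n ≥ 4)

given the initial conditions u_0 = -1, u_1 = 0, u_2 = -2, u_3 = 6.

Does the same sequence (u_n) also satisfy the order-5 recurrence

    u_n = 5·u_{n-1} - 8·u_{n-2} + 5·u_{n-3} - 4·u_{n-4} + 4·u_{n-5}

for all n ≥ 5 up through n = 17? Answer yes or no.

yes

Terms u_0..u_17: -1, 0, -2, 6, 24, 58, 136, 304, 650, 1362, 2818, 5772, 11742, 23776, 47980, 96586, 194090, 389526
n=5: candidate gives 58, actual u_5 = 58 ✓
n=6: candidate gives 136, actual u_6 = 136 ✓
n=7: candidate gives 304, actual u_7 = 304 ✓
n=8: candidate gives 650, actual u_8 = 650 ✓
n=9: candidate gives 1362, actual u_9 = 1362 ✓
n=10: candidate gives 2818, actual u_10 = 2818 ✓
n=11: candidate gives 5772, actual u_11 = 5772 ✓
n=12: candidate gives 11742, actual u_12 = 11742 ✓
n=13: candidate gives 23776, actual u_13 = 23776 ✓
n=14: candidate gives 47980, actual u_14 = 47980 ✓
n=15: candidate gives 96586, actual u_15 = 96586 ✓
n=16: candidate gives 194090, actual u_16 = 194090 ✓
n=17: candidate gives 389526, actual u_17 = 389526 ✓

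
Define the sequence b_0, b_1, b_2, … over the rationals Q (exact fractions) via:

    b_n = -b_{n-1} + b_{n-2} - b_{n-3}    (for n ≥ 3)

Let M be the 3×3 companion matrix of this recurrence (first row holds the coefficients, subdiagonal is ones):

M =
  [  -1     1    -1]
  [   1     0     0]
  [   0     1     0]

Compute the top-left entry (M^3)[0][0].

(M^3)[0][0] is the top entry after applying M 3 times to the unit state (1, 0, 0). Equivalently it is h_{5} for the auxiliary sequence (h_n) obeying the same recurrence with h_2 = 1 and h_i = 0 for 0 ≤ i < 2:
h_3 = -1·1 + 1·0 + -1·0 = -1
h_4 = -1·-1 + 1·1 + -1·0 = 2
h_5 = -1·2 + 1·-1 + -1·1 = -4

-4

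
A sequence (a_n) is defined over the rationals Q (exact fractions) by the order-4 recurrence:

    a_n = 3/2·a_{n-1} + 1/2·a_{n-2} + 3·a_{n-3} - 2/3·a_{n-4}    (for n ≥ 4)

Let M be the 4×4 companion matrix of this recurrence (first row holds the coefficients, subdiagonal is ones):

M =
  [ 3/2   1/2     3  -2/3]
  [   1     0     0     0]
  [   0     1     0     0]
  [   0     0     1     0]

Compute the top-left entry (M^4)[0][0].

817/48

(M^4)[0][0] is the top entry after applying M 4 times to the unit state (1, 0, 0, 0). Equivalently it is h_{7} for the auxiliary sequence (h_n) obeying the same recurrence with h_3 = 1 and h_i = 0 for 0 ≤ i < 3:
h_4 = 3/2·1 + 1/2·0 + 3·0 + -2/3·0 = 3/2
h_5 = 3/2·3/2 + 1/2·1 + 3·0 + -2/3·0 = 11/4
h_6 = 3/2·11/4 + 1/2·3/2 + 3·1 + -2/3·0 = 63/8
h_7 = 3/2·63/8 + 1/2·11/4 + 3·3/2 + -2/3·1 = 817/48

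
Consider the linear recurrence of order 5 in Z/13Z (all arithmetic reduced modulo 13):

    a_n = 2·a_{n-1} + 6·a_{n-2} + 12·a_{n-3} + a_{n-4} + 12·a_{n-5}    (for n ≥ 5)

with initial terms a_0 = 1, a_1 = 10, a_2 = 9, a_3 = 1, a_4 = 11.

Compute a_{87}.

a_5 = 2·11 + 6·1 + 12·9 + 1·10 + 12·1 = 2
a_6 = 2·2 + 6·11 + 12·1 + 1·9 + 12·10 = 3
a_7 = 2·3 + 6·2 + 12·11 + 1·1 + 12·9 = 12
a_8 = 2·12 + 6·3 + 12·2 + 1·11 + 12·1 = 11
a_9 = 2·11 + 6·12 + 12·3 + 1·2 + 12·11 = 4
a_10 = 2·4 + 6·11 + 12·12 + 1·3 + 12·2 = 11
a_11 = 2·11 + 6·4 + 12·11 + 1·12 + 12·3 = 5
a_12 = 2·5 + 6·11 + 12·4 + 1·11 + 12·12 = 6
a_13 = 2·6 + 6·5 + 12·11 + 1·4 + 12·11 = 11
a_14 = 2·11 + 6·6 + 12·5 + 1·11 + 12·4 = 8
a_15 = 2·8 + 6·11 + 12·6 + 1·5 + 12·11 = 5
a_16 = 2·5 + 6·8 + 12·11 + 1·6 + 12·5 = 9
a_17 = 2·9 + 6·5 + 12·8 + 1·11 + 12·6 = 6
a_18 = 2·6 + 6·9 + 12·5 + 1·8 + 12·11 = 6
a_19 = 2·6 + 6·6 + 12·9 + 1·5 + 12·8 = 10
a_20 = 2·10 + 6·6 + 12·6 + 1·9 + 12·5 = 2
a_21 = 2·2 + 6·10 + 12·6 + 1·6 + 12·9 = 3
a_22 = 2·3 + 6·2 + 12·10 + 1·6 + 12·6 = 8
a_23 = 2·8 + 6·3 + 12·2 + 1·10 + 12·6 = 10
a_24 = 2·10 + 6·8 + 12·3 + 1·2 + 12·10 = 5
a_25 = 2·5 + 6·10 + 12·8 + 1·3 + 12·2 = 11
a_26 = 2·11 + 6·5 + 12·10 + 1·8 + 12·3 = 8
a_27 = 2·8 + 6·11 + 12·5 + 1·10 + 12·8 = 1
a_28 = 2·1 + 6·8 + 12·11 + 1·5 + 12·10 = 8
a_29 = 2·8 + 6·1 + 12·8 + 1·11 + 12·5 = 7
a_30 = 2·7 + 6·8 + 12·1 + 1·8 + 12·11 = 6
a_31 = 2·6 + 6·7 + 12·8 + 1·1 + 12·8 = 0
a_32 = 2·0 + 6·6 + 12·7 + 1·8 + 12·1 = 10
a_33 = 2·10 + 6·0 + 12·6 + 1·7 + 12·8 = 0
a_34 = 2·0 + 6·10 + 12·0 + 1·6 + 12·7 = 7
a_35 = 2·7 + 6·0 + 12·10 + 1·0 + 12·6 = 11
a_36 = 2·11 + 6·7 + 12·0 + 1·10 + 12·0 = 9
a_37 = 2·9 + 6·11 + 12·7 + 1·0 + 12·10 = 2
a_38 = 2·2 + 6·9 + 12·11 + 1·7 + 12·0 = 2
a_39 = 2·2 + 6·2 + 12·9 + 1·11 + 12·7 = 11
a_40 = 2·11 + 6·2 + 12·2 + 1·9 + 12·11 = 4
a_41 = 2·4 + 6·11 + 12·2 + 1·2 + 12·9 = 0
a_42 = 2·0 + 6·4 + 12·11 + 1·2 + 12·2 = 0
a_43 = 2·0 + 6·0 + 12·4 + 1·11 + 12·2 = 5
a_44 = 2·5 + 6·0 + 12·0 + 1·4 + 12·11 = 3
a_45 = 2·3 + 6·5 + 12·0 + 1·0 + 12·4 = 6
a_46 = 2·6 + 6·3 + 12·5 + 1·0 + 12·0 = 12
a_47 = 2·12 + 6·6 + 12·3 + 1·5 + 12·0 = 10
a_48 = 2·10 + 6·12 + 12·6 + 1·3 + 12·5 = 6
a_49 = 2·6 + 6·10 + 12·12 + 1·6 + 12·3 = 11
a_50 = 2·11 + 6·6 + 12·10 + 1·12 + 12·6 = 2
a_51 = 2·2 + 6·11 + 12·6 + 1·10 + 12·12 = 10
a_52 = 2·10 + 6·2 + 12·11 + 1·6 + 12·10 = 4
a_53 = 2·4 + 6·10 + 12·2 + 1·11 + 12·6 = 6
a_54 = 2·6 + 6·4 + 12·10 + 1·2 + 12·11 = 4
a_55 = 2·4 + 6·6 + 12·4 + 1·10 + 12·2 = 9
a_56 = 2·9 + 6·4 + 12·6 + 1·4 + 12·10 = 4
a_57 = 2·4 + 6·9 + 12·4 + 1·6 + 12·4 = 8
a_58 = 2·8 + 6·4 + 12·9 + 1·4 + 12·6 = 3
a_59 = 2·3 + 6·8 + 12·4 + 1·9 + 12·4 = 3
a_60 = 2·3 + 6·3 + 12·8 + 1·4 + 12·9 = 11
a_61 = 2·11 + 6·3 + 12·3 + 1·8 + 12·4 = 2
a_62 = 2·2 + 6·11 + 12·3 + 1·3 + 12·8 = 10
a_63 = 2·10 + 6·2 + 12·11 + 1·3 + 12·3 = 8
a_64 = 2·8 + 6·10 + 12·2 + 1·11 + 12·3 = 4
a_65 = 2·4 + 6·8 + 12·10 + 1·2 + 12·11 = 11
a_66 = 2·11 + 6·4 + 12·8 + 1·10 + 12·2 = 7
a_67 = 2·7 + 6·11 + 12·4 + 1·8 + 12·10 = 9
a_68 = 2·9 + 6·7 + 12·11 + 1·4 + 12·8 = 6
a_69 = 2·6 + 6·9 + 12·7 + 1·11 + 12·4 = 1
a_70 = 2·1 + 6·6 + 12·9 + 1·7 + 12·11 = 12
a_71 = 2·12 + 6·1 + 12·6 + 1·9 + 12·7 = 0
a_72 = 2·0 + 6·12 + 12·1 + 1·6 + 12·9 = 3
a_73 = 2·3 + 6·0 + 12·12 + 1·1 + 12·6 = 2
a_74 = 2·2 + 6·3 + 12·0 + 1·12 + 12·1 = 7
a_75 = 2·7 + 6·2 + 12·3 + 1·0 + 12·12 = 11
a_76 = 2·11 + 6·7 + 12·2 + 1·3 + 12·0 = 0
a_77 = 2·0 + 6·11 + 12·7 + 1·2 + 12·3 = 6
a_78 = 2·6 + 6·0 + 12·11 + 1·7 + 12·2 = 6
a_79 = 2·6 + 6·6 + 12·0 + 1·11 + 12·7 = 0
a_80 = 2·0 + 6·6 + 12·6 + 1·0 + 12·11 = 6
a_81 = 2·6 + 6·0 + 12·6 + 1·6 + 12·0 = 12
a_82 = 2·12 + 6·6 + 12·0 + 1·6 + 12·6 = 8
a_83 = 2·8 + 6·12 + 12·6 + 1·0 + 12·6 = 11
a_84 = 2·11 + 6·8 + 12·12 + 1·6 + 12·0 = 12
a_85 = 2·12 + 6·11 + 12·8 + 1·12 + 12·6 = 10
a_86 = 2·10 + 6·12 + 12·11 + 1·8 + 12·12 = 12
a_87 = 2·12 + 6·10 + 12·12 + 1·11 + 12·8 = 10

10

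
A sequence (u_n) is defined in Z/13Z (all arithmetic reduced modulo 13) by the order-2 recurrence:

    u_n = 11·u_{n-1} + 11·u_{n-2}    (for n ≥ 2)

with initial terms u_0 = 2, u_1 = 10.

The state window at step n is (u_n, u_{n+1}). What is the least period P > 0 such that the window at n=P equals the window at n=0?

12

n=0: window = (2, 10)
n=1: window = (10, 2)
n=2: window = (2, 2)
n=3: window = (2, 5)
n=4: window = (5, 12)
n=5: window = (12, 5)
n=6: window = (5, 5)
n=7: window = (5, 6)
n=8: window = (6, 4)
n=9: window = (4, 6)
n=10: window = (6, 6)
n=11: window = (6, 2)
n=12: window = (2, 10)
window at n=12 equals window at n=0 → period = 12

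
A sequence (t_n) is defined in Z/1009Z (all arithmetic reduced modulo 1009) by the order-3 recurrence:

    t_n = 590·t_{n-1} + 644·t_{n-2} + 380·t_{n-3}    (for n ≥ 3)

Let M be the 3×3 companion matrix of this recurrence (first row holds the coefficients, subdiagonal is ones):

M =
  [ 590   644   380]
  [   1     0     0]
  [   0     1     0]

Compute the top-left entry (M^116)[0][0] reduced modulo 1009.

(M^116)[0][0] is the top entry after applying M 116 times to the unit state (1, 0, 0). Equivalently it is h_{118} for the auxiliary sequence (h_n) obeying the same recurrence with h_2 = 1 and h_i = 0 for 0 ≤ i < 2:
h_3 = 590·1 + 644·0 + 380·0 = 590
h_4 = 590·590 + 644·1 + 380·0 = 639
h_5 = 590·639 + 644·590 + 380·1 = 600
h_6 = 590·600 + 644·639 + 380·590 = 896
h_7 = 590·896 + 644·600 + 380·639 = 537
h_8 = 590·537 + 644·896 + 380·600 = 855
Continuing the recurrence:
  h_9 = 138;  h_10 = 648;  h_11 = 1000;  h_12 = 302;  h_13 = 898;  h_14 = 462
  h_15 = 39;  h_16 = 883;  h_17 = 211;  h_18 = 653;  h_19 = 53;  h_20 = 239
  h_21 = 511;  h_22 = 307;  h_23 = 679;  h_24 = 433;  h_25 = 188;  h_26 = 14
  h_27 = 253;  h_28 = 683;  h_29 = 128;  h_30 = 58;  h_31 = 844;  h_32 = 750
  h_33 = 85;  h_34 = 256;  h_35 = 406;  h_36 = 816;  h_37 = 696;  h_38 = 704
  h_39 = 197;  h_40 = 652;  h_41 = 120;  h_42 = 508;  h_43 = 189;  h_44 = 951
  h_45 = 34;  h_46 = 42;  h_47 = 420;  h_48 = 203;  h_49 = 592;  h_50 = 915
  h_51 = 337;  h_52 = 14;  h_53 = 885;  h_54 = 349;  h_55 = 204;  h_56 = 341
  h_57 = 37;  h_58 = 110;  h_59 = 364;  h_60 = 996;  h_61 = 152;  h_62 = 675
  h_63 = 824;  h_64 = 899;  h_65 = 821;  h_66 = 190;  h_67 = 687;  h_68 = 182
  h_69 = 464;  h_70 = 214;  h_71 = 835;  h_72 = 595;  h_73 = 461;  h_74 = 803
  h_75 = 871;  h_76 = 447;  h_77 = 723;  h_78 = 94;  h_79 = 776;  h_80 = 42
  h_81 = 249;  h_82 = 662;  h_83 = 847;  h_84 = 579;  h_85 = 486;  h_86 = 728
  h_87 = 947;  h_88 = 433;  h_89 = 799;  h_90 = 222;  h_91 = 858;  h_92 = 312
  h_93 = 675;  h_94 = 974;  h_95 = 867;  h_96 = 848;  h_97 = 44;  h_98 = 495
  h_99 = 902;  h_100 = 949;  h_101 = 45;  h_102 = 727;  h_103 = 231;  h_104 = 34
  h_105 = 115;  h_106 = 951;  h_107 = 292;  h_108 = 35;  h_109 = 1002;  h_110 = 218
  h_111 = 188;  h_112 = 438;  h_113 = 210;  h_114 = 155;  h_115 = 629;  h_116 = 825
h_117 = 590·825 + 644·629 + 380·155 = 248
h_118 = 590·248 + 644·825 + 380·629 = 468

468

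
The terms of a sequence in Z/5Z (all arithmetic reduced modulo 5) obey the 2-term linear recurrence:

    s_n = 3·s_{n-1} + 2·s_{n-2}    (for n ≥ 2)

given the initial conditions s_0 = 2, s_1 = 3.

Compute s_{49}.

s_2 = 3·3 + 2·2 = 3
s_3 = 3·3 + 2·3 = 0
s_4 = 3·0 + 2·3 = 1
s_5 = 3·1 + 2·0 = 3
s_6 = 3·3 + 2·1 = 1
s_7 = 3·1 + 2·3 = 4
s_8 = 3·4 + 2·1 = 4
s_9 = 3·4 + 2·4 = 0
s_10 = 3·0 + 2·4 = 3
s_11 = 3·3 + 2·0 = 4
s_12 = 3·4 + 2·3 = 3
s_13 = 3·3 + 2·4 = 2
s_14 = 3·2 + 2·3 = 2
s_15 = 3·2 + 2·2 = 0
s_16 = 3·0 + 2·2 = 4
s_17 = 3·4 + 2·0 = 2
s_18 = 3·2 + 2·4 = 4
s_19 = 3·4 + 2·2 = 1
s_20 = 3·1 + 2·4 = 1
s_21 = 3·1 + 2·1 = 0
s_22 = 3·0 + 2·1 = 2
s_23 = 3·2 + 2·0 = 1
s_24 = 3·1 + 2·2 = 2
s_25 = 3·2 + 2·1 = 3
(s_24, s_25) = (2, 3) = (s_0, s_1), so the sequence has period 24.
49 ≡ 1 (mod 24), hence s_49 = s_1 = 3.

3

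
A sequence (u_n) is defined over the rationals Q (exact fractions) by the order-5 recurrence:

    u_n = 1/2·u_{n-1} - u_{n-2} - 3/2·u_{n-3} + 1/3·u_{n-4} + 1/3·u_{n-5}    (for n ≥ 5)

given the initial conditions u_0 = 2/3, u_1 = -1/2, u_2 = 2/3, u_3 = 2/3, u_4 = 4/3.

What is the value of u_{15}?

u_5 = 1/2·4/3 + -1·2/3 + -3/2·2/3 + 1/3·-1/2 + 1/3·2/3 = -17/18
u_6 = 1/2·-17/18 + -1·4/3 + -3/2·2/3 + 1/3·2/3 + 1/3·-1/2 = -11/4
u_7 = 1/2·-11/4 + -1·-17/18 + -3/2·4/3 + 1/3·2/3 + 1/3·2/3 = -143/72
u_8 = 1/2·-143/72 + -1·-11/4 + -3/2·-17/18 + 1/3·4/3 + 1/3·2/3 = 553/144
u_9 = 1/2·553/144 + -1·-143/72 + -3/2·-11/4 + 1/3·-17/18 + 1/3·4/3 = 7051/864
u_10 = 1/2·7051/864 + -1·553/144 + -3/2·-143/72 + 1/3·-11/4 + 1/3·-17/18 = 1145/576
u_11 = 1/2·1145/576 + -1·7051/864 + -3/2·553/144 + 1/3·-143/72 + 1/3·-11/4 = -16711/1152
u_12 = 1/2·-16711/1152 + -1·1145/576 + -3/2·7051/864 + 1/3·553/144 + 1/3·-143/72 = -48071/2304
u_13 = 1/2·-48071/2304 + -1·-16711/1152 + -3/2·1145/576 + 1/3·7051/864 + 1/3·553/144 = 211201/41472
u_14 = 1/2·211201/41472 + -1·-48071/2304 + -3/2·-16711/1152 + 1/3·1145/576 + 1/3·7051/864 = 1342379/27648
u_15 = 1/2·1342379/27648 + -1·211201/41472 + -3/2·-48071/2304 + 1/3·-16711/1152 + 1/3·1145/576 = 7681793/165888

7681793/165888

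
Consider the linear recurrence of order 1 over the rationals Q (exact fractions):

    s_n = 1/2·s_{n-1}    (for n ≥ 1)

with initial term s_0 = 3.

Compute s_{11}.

3/2048

s_1 = 1/2·3 = 3/2
s_2 = 1/2·3/2 = 3/4
s_3 = 1/2·3/4 = 3/8
s_4 = 1/2·3/8 = 3/16
s_5 = 1/2·3/16 = 3/32
s_6 = 1/2·3/32 = 3/64
s_7 = 1/2·3/64 = 3/128
s_8 = 1/2·3/128 = 3/256
s_9 = 1/2·3/256 = 3/512
s_10 = 1/2·3/512 = 3/1024
s_11 = 1/2·3/1024 = 3/2048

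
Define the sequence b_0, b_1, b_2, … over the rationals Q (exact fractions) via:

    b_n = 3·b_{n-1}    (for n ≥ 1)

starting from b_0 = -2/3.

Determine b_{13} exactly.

-1062882

b_1 = 3·-2/3 = -2
b_2 = 3·-2 = -6
b_3 = 3·-6 = -18
b_4 = 3·-18 = -54
b_5 = 3·-54 = -162
b_6 = 3·-162 = -486
b_7 = 3·-486 = -1458
b_8 = 3·-1458 = -4374
b_9 = 3·-4374 = -13122
b_10 = 3·-13122 = -39366
b_11 = 3·-39366 = -118098
b_12 = 3·-118098 = -354294
b_13 = 3·-354294 = -1062882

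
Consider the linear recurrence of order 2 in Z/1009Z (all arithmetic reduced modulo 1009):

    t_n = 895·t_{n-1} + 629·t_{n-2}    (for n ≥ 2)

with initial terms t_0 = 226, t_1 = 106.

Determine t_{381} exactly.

t_2 = 895·106 + 629·226 = 918
t_3 = 895·918 + 629·106 = 364
t_4 = 895·364 + 629·918 = 147
t_5 = 895·147 + 629·364 = 308
t_6 = 895·308 + 629·147 = 847
t_7 = 895·847 + 629·308 = 310
Continuing the recurrence:
  t_8 = 995;  t_9 = 840;  t_10 = 370;  t_11 = 851;  t_12 = 510;  t_13 = 891
  t_14 = 263;  t_15 = 732;  t_16 = 250;  t_17 = 76;  t_18 = 263;  t_19 = 669
  t_20 = 369;  t_21 = 360;  t_22 = 360;  t_23 = 753;  t_24 = 347;  t_25 = 209
  t_26 = 709;  t_27 = 185;  t_28 = 82;  t_29 = 63;  t_30 = 0;  t_31 = 276
  t_32 = 824;  t_33 = 966;  t_34 = 536;  t_35 = 641;  t_36 = 721;  t_37 = 133
  t_38 = 441;  t_39 = 86;  t_40 = 200;  t_41 = 15;  t_42 = 992;  t_43 = 274
  t_44 = 449;  t_45 = 80;  t_46 = 871;  t_47 = 467;  t_48 = 211;  t_49 = 286
  t_50 = 224;  t_51 = 990;  t_52 = 793;  t_53 = 565;  t_54 = 517;  t_55 = 810
  t_56 = 783;  t_57 = 484;  t_58 = 434;  t_59 = 692;  t_60 = 370;  t_61 = 587
  t_62 = 336;  t_63 = 976;  t_64 = 189;  t_65 = 75;  t_66 = 350;  t_67 = 212
  t_68 = 236;  t_69 = 499;  t_70 = 748;  t_71 = 565;  t_72 = 464;  t_73 = 798
  t_74 = 93;  t_75 = 966;  t_76 = 841;  t_77 = 177;  t_78 = 275;  t_79 = 272
  t_80 = 707;  t_81 = 689;  t_82 = 899;  t_83 = 952;  t_84 = 875;  t_85 = 612
  t_86 = 323;  t_87 = 21;  t_88 = 991;  t_89 = 126;  t_90 = 548;  t_91 = 638
  t_92 = 539;  t_93 = 832;  t_94 = 5;  t_95 = 96;  t_96 = 273;  t_97 = 1
  t_98 = 73;  t_99 = 379;  t_100 = 693;  t_101 = 976;  t_102 = 744;  t_103 = 372
  t_104 = 779;  t_105 = 895;  t_106 = 505;  t_107 = 885;  t_108 = 829;  t_109 = 37
  t_110 = 615;  t_111 = 586;  t_112 = 178;  t_113 = 197;  t_114 = 712;  t_115 = 367
  t_116 = 392;  t_117 = 499;  t_118 = 999;  t_119 = 203;  t_120 = 838;  t_121 = 876
  t_122 = 431;  t_123 = 397;  t_124 = 834;  t_125 = 260;  t_126 = 536;  t_127 = 527
  t_128 = 600;  t_129 = 743;  t_130 = 88;  t_131 = 238;  t_132 = 977;  t_133 = 991
  t_134 = 86;  t_135 = 63;  t_136 = 498;  t_137 = 8;  t_138 = 549;  t_139 = 968
  t_140 = 881;  t_141 = 911;  t_142 = 281;  t_143 = 161;  t_144 = 991;  t_145 = 403
  t_146 = 249;  t_147 = 94;  t_148 = 609;  t_149 = 799;  t_150 = 374;  t_151 = 840
  t_152 = 244;  t_153 = 80;  t_154 = 69;  t_155 = 76;  t_156 = 431;  t_157 = 688
  t_158 = 957;  t_159 = 774;  t_160 = 136;  t_161 = 139;  t_162 = 77;  t_163 = 960
  t_164 = 542;  t_165 = 219;  t_166 = 135;  t_167 = 272;  t_168 = 430;  t_169 = 988
  t_170 = 434;  t_171 = 882;  t_172 = 908;  t_173 = 243;  t_174 = 588;  t_175 = 50
  t_176 = 912;  t_177 = 130;  t_178 = 851;  t_179 = 900;  t_180 = 827;  t_181 = 619
  t_182 = 612;  t_183 = 739;  t_184 = 20;  t_185 = 429;  t_186 = 1007;  t_187 = 666
  t_188 = 511;  t_189 = 447;  t_190 = 49;  t_191 = 120;  t_192 = 997;  t_193 = 164
  t_194 = 999;  t_195 = 369;  t_196 = 76;  t_197 = 448;  t_198 = 768;  t_199 = 512
  t_200 = 924;  t_201 = 786;  t_202 = 209;  t_203 = 374;  t_204 = 33;  t_205 = 423
  t_206 = 787;  t_207 = 783;  t_208 = 143;  t_209 = 966;  t_210 = 3;  t_211 = 863
  t_212 = 369;  t_213 = 297;  t_214 = 479;  t_215 = 28;  t_216 = 444;  t_217 = 293
  t_218 = 687;  t_219 = 34;  t_220 = 431;  t_221 = 504;  t_222 = 744;  t_223 = 130
  t_224 = 115;  t_225 = 48;  t_226 = 269;  t_227 = 535;  t_228 = 248;  t_229 = 498
  t_230 = 338;  t_231 = 262;  t_232 = 105;  t_233 = 469;  t_234 = 471;  t_235 = 156
  t_236 = 1000;  t_237 = 268;  t_238 = 111;  t_239 = 532;  t_240 = 90;  t_241 = 479
  t_242 = 995;  t_243 = 187;  t_244 = 146;  t_245 = 79;  t_246 = 90;  t_247 = 80
  t_248 = 67;  t_249 = 304;  t_250 = 424;  t_251 = 611;  t_252 = 287;  t_253 = 469
  t_254 = 932;  t_255 = 70;  t_256 = 91;  t_257 = 359;  t_258 = 169;  t_259 = 709
  t_260 = 250;  t_261 = 744;  t_262 = 795;  t_263 = 989;  t_264 = 862;  t_265 = 142
  t_266 = 321;  t_267 = 256;  t_268 = 186;  t_269 = 578;  t_270 = 652;  t_271 = 660
  t_272 = 889;  t_273 = 1004;  t_274 = 765;  t_275 = 455;  t_276 = 490;  t_277 = 283
  t_278 = 491;  t_279 = 953;  t_280 = 415;  t_281 = 204;  t_282 = 664;  t_283 = 152
  t_284 = 764;  t_285 = 440;  t_286 = 562;  t_287 = 802;  t_288 = 739;  t_289 = 468
  t_290 = 816;  t_291 = 557;  t_292 = 761;  t_293 = 250;  t_294 = 155;  t_295 = 338
  t_296 = 441;  t_297 = 888;  t_298 = 591;  t_299 = 804;  t_300 = 590;  t_301 = 550
  t_302 = 665;  t_303 = 737;  t_304 = 288;  t_305 = 907;  t_306 = 61;  t_307 = 527
  t_308 = 489;  t_309 = 280;  t_310 = 204;  t_311 = 505;  t_312 = 116;  t_313 = 712
  t_314 = 877;  t_315 = 774;  t_316 = 266;  t_317 = 454;  t_318 = 532;  t_319 = 920
  t_320 = 705;  t_321 = 873;  t_322 = 863;  t_323 = 721;  t_324 = 529;  t_325 = 702
  t_326 = 463;  t_327 = 311;  t_328 = 496;  t_329 = 842;  t_330 = 70;  t_331 = 994
  t_332 = 335;  t_333 = 807;  t_334 = 664;  t_335 = 55;  t_336 = 723;  t_337 = 605
  t_338 = 359;  t_339 = 595;  t_340 = 577;  t_341 = 732;  t_342 = 1001;  t_343 = 227
  t_344 = 369;  t_345 = 826;  t_346 = 713;  t_347 = 366;  t_348 = 126;  t_349 = 933
  t_350 = 135;  t_351 = 373;  t_352 = 15;  t_353 = 837;  t_354 = 791;  t_355 = 411
  t_356 = 671;  t_357 = 405;  t_358 = 541;  t_359 = 352;  t_360 = 488;  t_361 = 300
  t_362 = 322;  t_363 = 642;  t_364 = 198;  t_365 = 853;  t_366 = 57;  t_367 = 314
  t_368 = 57;  t_369 = 307;  t_370 = 855;  t_371 = 787;  t_372 = 81;  t_373 = 460
  t_374 = 527;  t_375 = 219;  t_376 = 790;  t_377 = 268;  t_378 = 200;  t_379 = 476
t_380 = 895·476 + 629·200 = 906
t_381 = 895·906 + 629·476 = 374

374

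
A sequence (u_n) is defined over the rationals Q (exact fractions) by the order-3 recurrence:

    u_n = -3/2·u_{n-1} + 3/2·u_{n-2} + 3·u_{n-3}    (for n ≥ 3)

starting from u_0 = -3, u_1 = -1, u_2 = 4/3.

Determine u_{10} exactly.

u_3 = -3/2·4/3 + 3/2·-1 + 3·-3 = -25/2
u_4 = -3/2·-25/2 + 3/2·4/3 + 3·-1 = 71/4
u_5 = -3/2·71/4 + 3/2·-25/2 + 3·4/3 = -331/8
u_6 = -3/2·-331/8 + 3/2·71/4 + 3·-25/2 = 819/16
u_7 = -3/2·819/16 + 3/2·-331/8 + 3·71/4 = -2739/32
u_8 = -3/2·-2739/32 + 3/2·819/16 + 3·-331/8 = 5187/64
u_9 = -3/2·5187/64 + 3/2·-2739/32 + 3·819/16 = -12339/128
u_10 = -3/2·-12339/128 + 3/2·5187/64 + 3·-2739/32 = 2403/256

2403/256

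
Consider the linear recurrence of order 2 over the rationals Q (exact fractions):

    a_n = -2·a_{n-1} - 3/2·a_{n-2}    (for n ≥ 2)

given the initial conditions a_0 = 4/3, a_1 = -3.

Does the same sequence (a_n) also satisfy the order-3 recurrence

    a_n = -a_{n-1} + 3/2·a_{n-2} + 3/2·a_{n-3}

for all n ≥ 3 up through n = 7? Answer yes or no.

Terms a_0..a_7: 4/3, -3, 4, -7/2, 1, 13/4, -8, 89/8
n=3: candidate gives -13/2, actual a_3 = -7/2 ✗

no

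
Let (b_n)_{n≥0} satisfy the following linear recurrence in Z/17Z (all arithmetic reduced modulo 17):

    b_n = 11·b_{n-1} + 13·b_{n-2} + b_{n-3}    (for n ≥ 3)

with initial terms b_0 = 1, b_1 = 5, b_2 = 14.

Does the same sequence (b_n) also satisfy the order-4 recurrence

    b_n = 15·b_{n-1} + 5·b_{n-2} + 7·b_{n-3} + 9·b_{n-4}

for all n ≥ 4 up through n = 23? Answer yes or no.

Terms b_0..b_23: 1, 5, 14, 16, 6, 16, 15, 5, 11, 14, 13, 13, 3, 11, 3, 9, 13, 8, 11, 0, 15, 6, 6, 6
n=4: candidate gives 14, actual b_4 = 6 ✗

no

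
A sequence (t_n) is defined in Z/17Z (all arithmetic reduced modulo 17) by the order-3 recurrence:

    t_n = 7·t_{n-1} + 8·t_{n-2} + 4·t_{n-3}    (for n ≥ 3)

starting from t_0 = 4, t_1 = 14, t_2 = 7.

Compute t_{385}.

t_3 = 7·7 + 8·14 + 4·4 = 7
t_4 = 7·7 + 8·7 + 4·14 = 8
t_5 = 7·8 + 8·7 + 4·7 = 4
t_6 = 7·4 + 8·8 + 4·7 = 1
t_7 = 7·1 + 8·4 + 4·8 = 3
t_8 = 7·3 + 8·1 + 4·4 = 11
Continuing the recurrence:
  t_9 = 3;  t_10 = 2;  t_11 = 14;  t_12 = 7;  t_13 = 16;  t_14 = 3
  t_15 = 7;  t_16 = 1;  t_17 = 7;  t_18 = 0;  t_19 = 9;  t_20 = 6
  t_21 = 12;  t_22 = 15;  t_23 = 4;  t_24 = 9;  t_25 = 2;  t_26 = 0
  t_27 = 1;  t_28 = 15;  t_29 = 11;  t_30 = 14;  t_31 = 8;  t_32 = 8
  t_33 = 6;  t_34 = 2;  t_35 = 9;  t_36 = 1;  t_37 = 2;  t_38 = 7
  t_39 = 1;  t_40 = 3;  t_41 = 6;  t_42 = 2;  t_43 = 6;  t_44 = 14
  t_45 = 1;  t_46 = 7;  t_47 = 11;  t_48 = 1;  t_49 = 4;  t_50 = 12
  t_51 = 1;  t_52 = 0;  t_53 = 5;  t_54 = 5;  t_55 = 7;  t_56 = 7
  t_57 = 6;  t_58 = 7;  t_59 = 6;  t_60 = 3;  t_61 = 12;  t_62 = 13
  t_63 = 12;  t_64 = 15;  t_65 = 15;  t_66 = 1;  t_67 = 0;  t_68 = 0
  t_69 = 4;  t_70 = 11;  t_71 = 7;  t_72 = 0;  t_73 = 15;  t_74 = 14
  t_75 = 14;  t_76 = 15;  t_77 = 1;  t_78 = 13;  t_79 = 6;  t_80 = 14
  t_81 = 11;  t_82 = 9;  t_83 = 3;  t_84 = 1;  t_85 = 16;  t_86 = 13
  t_87 = 2;  t_88 = 12;  t_89 = 16;  t_90 = 12;  t_91 = 5;  t_92 = 8
  t_93 = 8;  t_94 = 4;  t_95 = 5;  t_96 = 14;  t_97 = 1;  t_98 = 3
  t_99 = 0;  t_100 = 11;  t_101 = 4;  t_102 = 14;  t_103 = 4;  t_104 = 3
  t_105 = 7;  t_106 = 4;  t_107 = 11;  t_108 = 1;  t_109 = 9;  t_110 = 13
  t_111 = 14;  t_112 = 0;  t_113 = 11;  t_114 = 14;  t_115 = 16;  t_116 = 13
  t_117 = 3;  t_118 = 2;  t_119 = 5;  t_120 = 12;  t_121 = 13;  t_122 = 3
  t_123 = 3;  t_124 = 12;  t_125 = 1;  t_126 = 13;  t_127 = 11;  t_128 = 15
  t_129 = 7;  t_130 = 9;  t_131 = 9;  t_132 = 10;  t_133 = 8;  t_134 = 2
  t_135 = 16;  t_136 = 7;  t_137 = 15;  t_138 = 4;  t_139 = 6;  t_140 = 15
  t_141 = 16;  t_142 = 1;  t_143 = 8;  t_144 = 9;  t_145 = 12;  t_146 = 1
  t_147 = 3;  t_148 = 9;  t_149 = 6;  t_150 = 7;  t_151 = 14;  t_152 = 8
  t_153 = 9;  t_154 = 13;  t_155 = 8;  t_156 = 9;  t_157 = 9;  t_158 = 14
  t_159 = 2;  t_160 = 9;  t_161 = 16;  t_162 = 5;  t_163 = 12;  t_164 = 1
  t_165 = 4;  t_166 = 16;  t_167 = 12;  t_168 = 7;  t_169 = 5;  t_170 = 3
  t_171 = 4;  t_172 = 4;  t_173 = 4;  t_174 = 8;  t_175 = 2;  t_176 = 9
  t_177 = 9;  t_178 = 7;  t_179 = 4;  t_180 = 1;  t_181 = 16;  t_182 = 0
  t_183 = 13;  t_184 = 2;  t_185 = 16;  t_186 = 10;  t_187 = 2;  t_188 = 5
  t_189 = 6;  t_190 = 5;  t_191 = 1;  t_192 = 3;  t_193 = 15;  t_194 = 14
  t_195 = 9;  t_196 = 14;  t_197 = 5;  t_198 = 13;  t_199 = 0;  t_200 = 5
  t_201 = 2;  t_202 = 3;  t_203 = 6;  t_204 = 6;  t_205 = 0;  t_206 = 4
  t_207 = 1;  t_208 = 5;  t_209 = 8;  t_210 = 15;  t_211 = 2;  t_212 = 13
  t_213 = 14;  t_214 = 6;  t_215 = 2;  t_216 = 16;  t_217 = 16;  t_218 = 10
  t_219 = 7;  t_220 = 6;  t_221 = 2;  t_222 = 5;  t_223 = 7;  t_224 = 12
  t_225 = 7;  t_226 = 3;  t_227 = 6;  t_228 = 9;  t_229 = 4;  t_230 = 5
  t_231 = 1;  t_232 = 12;  t_233 = 10;  t_234 = 0;  t_235 = 9;  t_236 = 1
  t_237 = 11;  t_238 = 2;  t_239 = 4;  t_240 = 3;  t_241 = 10;  t_242 = 8
  t_243 = 12;  t_244 = 1;  t_245 = 16;  t_246 = 15;  t_247 = 16;  t_248 = 7
  t_249 = 16;  t_250 = 11;  t_251 = 12;  t_252 = 15;  t_253 = 7;  t_254 = 13
  t_255 = 3;  t_256 = 0;  t_257 = 8;  t_258 = 0;  t_259 = 13;  t_260 = 4
  t_261 = 13;  t_262 = 5;  t_263 = 2;  t_264 = 4;  t_265 = 13;  t_266 = 12
  t_267 = 0;  t_268 = 12;  t_269 = 13;  t_270 = 0;  t_271 = 16;  t_272 = 11
  t_273 = 1;  t_274 = 6;  t_275 = 9;  t_276 = 13;  t_277 = 0;  t_278 = 4
  t_279 = 12;  t_280 = 14;  t_281 = 6;  t_282 = 15;  t_283 = 5;  t_284 = 9
  t_285 = 10;  t_286 = 9;  t_287 = 9;  t_288 = 5;  t_289 = 7;  t_290 = 6
  t_291 = 16;  t_292 = 1;  t_293 = 6;  t_294 = 12;  t_295 = 0;  t_296 = 1
  t_297 = 4;  t_298 = 2;  t_299 = 16;  t_300 = 8;  t_301 = 5;  t_302 = 10
  t_303 = 6;  t_304 = 6;  t_305 = 11;  t_306 = 13;  t_307 = 16;  t_308 = 5
  t_309 = 11;  t_310 = 11;  t_311 = 15;  t_312 = 16;  t_313 = 4;  t_314 = 12
  t_315 = 10;  t_316 = 12;  t_317 = 8;  t_318 = 5;  t_319 = 11;  t_320 = 13
  t_321 = 12;  t_322 = 11;  t_323 = 4;  t_324 = 11;  t_325 = 0;  t_326 = 2
  t_327 = 7;  t_328 = 14;  t_329 = 9;  t_330 = 16;  t_331 = 2;  t_332 = 8
  t_333 = 0;  t_334 = 4;  t_335 = 9;  t_336 = 10;  t_337 = 5;  t_338 = 15
  t_339 = 15;  t_340 = 7;  t_341 = 8;  t_342 = 2;  t_343 = 4;  t_344 = 8
  t_345 = 11;  t_346 = 4;  t_347 = 12;  t_348 = 7;  t_349 = 8;  t_350 = 7
  t_351 = 5;  t_352 = 4;  t_353 = 11;  t_354 = 10;  t_355 = 4;  t_356 = 16
  t_357 = 14;  t_358 = 4;  t_359 = 0;  t_360 = 3;  t_361 = 3;  t_362 = 11
  t_363 = 11;  t_364 = 7;  t_365 = 11;  t_366 = 7;  t_367 = 12;  t_368 = 14
  t_369 = 1;  t_370 = 14;  t_371 = 9;  t_372 = 9;  t_373 = 4;  t_374 = 0
  t_375 = 0;  t_376 = 16;  t_377 = 10;  t_378 = 11;  t_379 = 0;  t_380 = 9
  t_381 = 5;  t_382 = 5;  t_383 = 9
t_384 = 7·9 + 8·5 + 4·5 = 4
t_385 = 7·4 + 8·9 + 4·5 = 1

1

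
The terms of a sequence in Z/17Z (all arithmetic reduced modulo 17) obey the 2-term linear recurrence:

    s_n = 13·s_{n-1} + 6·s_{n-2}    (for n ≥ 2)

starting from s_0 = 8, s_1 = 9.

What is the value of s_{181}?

s_2 = 13·9 + 6·8 = 12
s_3 = 13·12 + 6·9 = 6
s_4 = 13·6 + 6·12 = 14
s_5 = 13·14 + 6·6 = 14
s_6 = 13·14 + 6·14 = 11
s_7 = 13·11 + 6·14 = 6
s_8 = 13·6 + 6·11 = 8
s_9 = 13·8 + 6·6 = 4
s_10 = 13·4 + 6·8 = 15
s_11 = 13·15 + 6·4 = 15
s_12 = 13·15 + 6·15 = 13
s_13 = 13·13 + 6·15 = 4
s_14 = 13·4 + 6·13 = 11
s_15 = 13·11 + 6·4 = 14
s_16 = 13·14 + 6·11 = 10
s_17 = 13·10 + 6·14 = 10
s_18 = 13·10 + 6·10 = 3
s_19 = 13·3 + 6·10 = 14
s_20 = 13·14 + 6·3 = 13
s_21 = 13·13 + 6·14 = 15
s_22 = 13·15 + 6·13 = 1
s_23 = 13·1 + 6·15 = 1
s_24 = 13·1 + 6·1 = 2
s_25 = 13·2 + 6·1 = 15
s_26 = 13·15 + 6·2 = 3
s_27 = 13·3 + 6·15 = 10
s_28 = 13·10 + 6·3 = 12
s_29 = 13·12 + 6·10 = 12
s_30 = 13·12 + 6·12 = 7
s_31 = 13·7 + 6·12 = 10
s_32 = 13·10 + 6·7 = 2
s_33 = 13·2 + 6·10 = 1
s_34 = 13·1 + 6·2 = 8
s_35 = 13·8 + 6·1 = 8
s_36 = 13·8 + 6·8 = 16
s_37 = 13·16 + 6·8 = 1
s_38 = 13·1 + 6·16 = 7
s_39 = 13·7 + 6·1 = 12
s_40 = 13·12 + 6·7 = 11
s_41 = 13·11 + 6·12 = 11
s_42 = 13·11 + 6·11 = 5
s_43 = 13·5 + 6·11 = 12
s_44 = 13·12 + 6·5 = 16
s_45 = 13·16 + 6·12 = 8
s_46 = 13·8 + 6·16 = 13
s_47 = 13·13 + 6·8 = 13
s_48 = 13·13 + 6·13 = 9
s_49 = 13·9 + 6·13 = 8
s_50 = 13·8 + 6·9 = 5
s_51 = 13·5 + 6·8 = 11
s_52 = 13·11 + 6·5 = 3
s_53 = 13·3 + 6·11 = 3
s_54 = 13·3 + 6·3 = 6
s_55 = 13·6 + 6·3 = 11
s_56 = 13·11 + 6·6 = 9
s_57 = 13·9 + 6·11 = 13
s_58 = 13·13 + 6·9 = 2
s_59 = 13·2 + 6·13 = 2
s_60 = 13·2 + 6·2 = 4
s_61 = 13·4 + 6·2 = 13
s_62 = 13·13 + 6·4 = 6
s_63 = 13·6 + 6·13 = 3
s_64 = 13·3 + 6·6 = 7
s_65 = 13·7 + 6·3 = 7
s_66 = 13·7 + 6·7 = 14
s_67 = 13·14 + 6·7 = 3
s_68 = 13·3 + 6·14 = 4
s_69 = 13·4 + 6·3 = 2
s_70 = 13·2 + 6·4 = 16
s_71 = 13·16 + 6·2 = 16
s_72 = 13·16 + 6·16 = 15
s_73 = 13·15 + 6·16 = 2
s_74 = 13·2 + 6·15 = 14
s_75 = 13·14 + 6·2 = 7
s_76 = 13·7 + 6·14 = 5
s_77 = 13·5 + 6·7 = 5
s_78 = 13·5 + 6·5 = 10
s_79 = 13·10 + 6·5 = 7
s_80 = 13·7 + 6·10 = 15
s_81 = 13·15 + 6·7 = 16
s_82 = 13·16 + 6·15 = 9
s_83 = 13·9 + 6·16 = 9
s_84 = 13·9 + 6·9 = 1
s_85 = 13·1 + 6·9 = 16
s_86 = 13·16 + 6·1 = 10
s_87 = 13·10 + 6·16 = 5
s_88 = 13·5 + 6·10 = 6
s_89 = 13·6 + 6·5 = 6
s_90 = 13·6 + 6·6 = 12
s_91 = 13·12 + 6·6 = 5
s_92 = 13·5 + 6·12 = 1
s_93 = 13·1 + 6·5 = 9
s_94 = 13·9 + 6·1 = 4
s_95 = 13·4 + 6·9 = 4
s_96 = 13·4 + 6·4 = 8
s_97 = 13·8 + 6·4 = 9
s_98 = 13·9 + 6·8 = 12
s_99 = 13·12 + 6·9 = 6
s_100 = 13·6 + 6·12 = 14
s_101 = 13·14 + 6·6 = 14
s_102 = 13·14 + 6·14 = 11
s_103 = 13·11 + 6·14 = 6
s_104 = 13·6 + 6·11 = 8
s_105 = 13·8 + 6·6 = 4
s_106 = 13·4 + 6·8 = 15
s_107 = 13·15 + 6·4 = 15
s_108 = 13·15 + 6·15 = 13
s_109 = 13·13 + 6·15 = 4
s_110 = 13·4 + 6·13 = 11
s_111 = 13·11 + 6·4 = 14
s_112 = 13·14 + 6·11 = 10
s_113 = 13·10 + 6·14 = 10
s_114 = 13·10 + 6·10 = 3
s_115 = 13·3 + 6·10 = 14
s_116 = 13·14 + 6·3 = 13
s_117 = 13·13 + 6·14 = 15
s_118 = 13·15 + 6·13 = 1
s_119 = 13·1 + 6·15 = 1
s_120 = 13·1 + 6·1 = 2
s_121 = 13·2 + 6·1 = 15
s_122 = 13·15 + 6·2 = 3
s_123 = 13·3 + 6·15 = 10
s_124 = 13·10 + 6·3 = 12
s_125 = 13·12 + 6·10 = 12
s_126 = 13·12 + 6·12 = 7
s_127 = 13·7 + 6·12 = 10
s_128 = 13·10 + 6·7 = 2
s_129 = 13·2 + 6·10 = 1
s_130 = 13·1 + 6·2 = 8
s_131 = 13·8 + 6·1 = 8
s_132 = 13·8 + 6·8 = 16
s_133 = 13·16 + 6·8 = 1
s_134 = 13·1 + 6·16 = 7
s_135 = 13·7 + 6·1 = 12
s_136 = 13·12 + 6·7 = 11
s_137 = 13·11 + 6·12 = 11
s_138 = 13·11 + 6·11 = 5
s_139 = 13·5 + 6·11 = 12
s_140 = 13·12 + 6·5 = 16
s_141 = 13·16 + 6·12 = 8
s_142 = 13·8 + 6·16 = 13
s_143 = 13·13 + 6·8 = 13
s_144 = 13·13 + 6·13 = 9
s_145 = 13·9 + 6·13 = 8
s_146 = 13·8 + 6·9 = 5
s_147 = 13·5 + 6·8 = 11
s_148 = 13·11 + 6·5 = 3
s_149 = 13·3 + 6·11 = 3
s_150 = 13·3 + 6·3 = 6
s_151 = 13·6 + 6·3 = 11
s_152 = 13·11 + 6·6 = 9
s_153 = 13·9 + 6·11 = 13
s_154 = 13·13 + 6·9 = 2
s_155 = 13·2 + 6·13 = 2
s_156 = 13·2 + 6·2 = 4
s_157 = 13·4 + 6·2 = 13
s_158 = 13·13 + 6·4 = 6
s_159 = 13·6 + 6·13 = 3
s_160 = 13·3 + 6·6 = 7
s_161 = 13·7 + 6·3 = 7
s_162 = 13·7 + 6·7 = 14
s_163 = 13·14 + 6·7 = 3
s_164 = 13·3 + 6·14 = 4
s_165 = 13·4 + 6·3 = 2
s_166 = 13·2 + 6·4 = 16
s_167 = 13·16 + 6·2 = 16
s_168 = 13·16 + 6·16 = 15
s_169 = 13·15 + 6·16 = 2
s_170 = 13·2 + 6·15 = 14
s_171 = 13·14 + 6·2 = 7
s_172 = 13·7 + 6·14 = 5
s_173 = 13·5 + 6·7 = 5
s_174 = 13·5 + 6·5 = 10
s_175 = 13·10 + 6·5 = 7
s_176 = 13·7 + 6·10 = 15
s_177 = 13·15 + 6·7 = 16
s_178 = 13·16 + 6·15 = 9
s_179 = 13·9 + 6·16 = 9
s_180 = 13·9 + 6·9 = 1
s_181 = 13·1 + 6·9 = 16

16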